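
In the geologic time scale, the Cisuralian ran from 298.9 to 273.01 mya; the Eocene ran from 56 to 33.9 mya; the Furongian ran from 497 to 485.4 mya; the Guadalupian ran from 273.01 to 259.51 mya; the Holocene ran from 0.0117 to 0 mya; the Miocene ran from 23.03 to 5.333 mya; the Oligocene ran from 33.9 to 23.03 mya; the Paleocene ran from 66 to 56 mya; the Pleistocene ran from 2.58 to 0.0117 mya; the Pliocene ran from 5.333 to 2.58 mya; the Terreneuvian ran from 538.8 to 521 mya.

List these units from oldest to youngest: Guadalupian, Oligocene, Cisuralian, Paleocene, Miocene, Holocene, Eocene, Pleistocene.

Cisuralian, then Guadalupian, then Paleocene, then Eocene, then Oligocene, then Miocene, then Pleistocene, then Holocene

Read off each span (Ma): Guadalupian 273.01–259.51; Oligocene 33.9–23.03; Cisuralian 298.9–273.01; Paleocene 66–56; Miocene 23.03–5.333; Holocene 0.0117–0; Eocene 56–33.9; Pleistocene 2.58–0.0117.
Larger Ma is older, so oldest→youngest is Cisuralian, Guadalupian, Paleocene, Eocene, Oligocene, Miocene, Pleistocene, Holocene.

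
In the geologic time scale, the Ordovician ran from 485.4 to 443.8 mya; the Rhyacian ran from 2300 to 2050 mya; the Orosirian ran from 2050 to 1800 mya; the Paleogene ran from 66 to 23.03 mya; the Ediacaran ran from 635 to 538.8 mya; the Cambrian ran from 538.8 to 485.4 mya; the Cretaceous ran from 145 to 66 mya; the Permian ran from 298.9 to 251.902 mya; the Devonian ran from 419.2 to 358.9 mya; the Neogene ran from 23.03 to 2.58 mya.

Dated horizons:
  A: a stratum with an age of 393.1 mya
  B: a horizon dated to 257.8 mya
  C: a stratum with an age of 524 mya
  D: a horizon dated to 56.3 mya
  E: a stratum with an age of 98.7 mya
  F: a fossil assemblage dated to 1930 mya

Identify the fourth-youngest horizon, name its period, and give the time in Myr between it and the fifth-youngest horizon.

A, in the Devonian; 130.9 million years to C

Sorted youngest-first by Ma: D (56.3), E (98.7), B (257.8), A (393.1), C (524), F (1930).
The fourth youngest is A at 393.1 Ma, which lies in 419.2–358.9 Ma: the Devonian.
The fifth youngest is C at 524 Ma; separation = |393.1 − 524| = 130.9 Myr.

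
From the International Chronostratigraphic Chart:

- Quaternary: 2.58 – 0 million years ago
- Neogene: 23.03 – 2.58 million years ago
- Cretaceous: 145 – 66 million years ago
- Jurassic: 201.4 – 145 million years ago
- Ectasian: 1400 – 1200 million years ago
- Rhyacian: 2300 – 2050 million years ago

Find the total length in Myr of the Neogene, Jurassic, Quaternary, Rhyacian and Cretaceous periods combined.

Each duration: Neogene = 20.45; Jurassic = 56.4; Quaternary = 2.58; Rhyacian = 250; Cretaceous = 79.
Sum: 20.45 + 56.4 + 2.58 + 250 + 79 = 408.43 Myr.

408.43 million years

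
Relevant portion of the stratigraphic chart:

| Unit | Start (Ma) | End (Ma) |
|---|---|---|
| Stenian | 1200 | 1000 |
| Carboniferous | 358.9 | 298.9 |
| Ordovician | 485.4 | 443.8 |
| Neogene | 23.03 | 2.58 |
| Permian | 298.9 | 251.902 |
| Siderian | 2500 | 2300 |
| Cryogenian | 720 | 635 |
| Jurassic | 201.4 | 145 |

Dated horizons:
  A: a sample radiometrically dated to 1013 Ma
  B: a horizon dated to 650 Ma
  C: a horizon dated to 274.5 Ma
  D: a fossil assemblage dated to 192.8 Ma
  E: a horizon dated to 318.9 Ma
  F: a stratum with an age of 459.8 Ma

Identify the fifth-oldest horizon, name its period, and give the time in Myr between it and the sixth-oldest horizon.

C, in the Permian; 81.7 million years to D

Larger Ma means older, so oldest first: A 1013 > B 650 > F 459.8 > E 318.9 > C 274.5 > D 192.8.
Counting 5 along gives C (274.5 Ma); the excerpt puts that inside the Permian, 298.9–251.902 Ma.
Next in line is D (192.8 Ma), and 274.5 − 192.8 = 81.7 Myr.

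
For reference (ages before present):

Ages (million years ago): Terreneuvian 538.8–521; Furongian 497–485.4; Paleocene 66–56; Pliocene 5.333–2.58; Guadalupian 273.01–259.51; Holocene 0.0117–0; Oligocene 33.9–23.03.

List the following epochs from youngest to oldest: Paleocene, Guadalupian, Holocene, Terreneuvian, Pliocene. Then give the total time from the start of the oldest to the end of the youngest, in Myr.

From the excerpt: Paleocene 66–56; Guadalupian 273.01–259.51; Holocene 0.0117–0; Terreneuvian 538.8–521; Pliocene 5.333–2.58 (Ma).
Larger Ma is earlier, so the oldest is Terreneuvian and the youngest is Holocene; youngest to oldest: Holocene, Pliocene, Paleocene, Guadalupian, Terreneuvian.
Oldest start 538.8 minus youngest end 0 gives 538.8 Myr overall.

Holocene → Pliocene → Paleocene → Guadalupian → Terreneuvian; total span 538.8 Myr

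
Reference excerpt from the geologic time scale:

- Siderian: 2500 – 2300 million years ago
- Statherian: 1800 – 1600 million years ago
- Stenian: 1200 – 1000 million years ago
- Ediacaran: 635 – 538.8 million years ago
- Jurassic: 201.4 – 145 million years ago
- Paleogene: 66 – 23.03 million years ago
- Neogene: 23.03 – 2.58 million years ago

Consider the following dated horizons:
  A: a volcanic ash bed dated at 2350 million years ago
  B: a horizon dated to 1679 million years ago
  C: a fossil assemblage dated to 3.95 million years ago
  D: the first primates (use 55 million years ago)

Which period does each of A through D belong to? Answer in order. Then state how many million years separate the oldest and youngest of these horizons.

A: 2350 Ma lies in 2500–2300 Ma, so Siderian.
B: 1679 Ma lies in 1800–1600 Ma, so Statherian.
C: 3.95 Ma lies in 23.03–2.58 Ma, so Neogene.
D: 55 Ma lies in 66–23.03 Ma, so Paleogene.
Oldest = 2350 Ma, youngest = 3.95 Ma → span 2346.05 Myr.

A — Siderian; B — Statherian; C — Neogene; D — Paleogene; span 2346.05 million years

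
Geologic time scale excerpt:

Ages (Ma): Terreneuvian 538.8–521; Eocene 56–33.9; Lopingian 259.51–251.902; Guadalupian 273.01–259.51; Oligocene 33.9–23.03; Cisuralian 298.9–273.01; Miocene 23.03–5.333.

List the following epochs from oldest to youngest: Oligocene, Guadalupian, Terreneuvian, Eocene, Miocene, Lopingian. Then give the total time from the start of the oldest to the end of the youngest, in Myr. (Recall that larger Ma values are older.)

Terreneuvian, Guadalupian, Lopingian, Eocene, Oligocene, Miocene; total span 533.467 Myr

Start ages (Ma): Terreneuvian 538.8, Guadalupian 273.01, Lopingian 259.51, Eocene 56, Oligocene 33.9, Miocene 23.03.
Ordered oldest to youngest: Terreneuvian, Guadalupian, Lopingian, Eocene, Oligocene, Miocene.
Span = 538.8 − 5.333 = 533.467 Myr.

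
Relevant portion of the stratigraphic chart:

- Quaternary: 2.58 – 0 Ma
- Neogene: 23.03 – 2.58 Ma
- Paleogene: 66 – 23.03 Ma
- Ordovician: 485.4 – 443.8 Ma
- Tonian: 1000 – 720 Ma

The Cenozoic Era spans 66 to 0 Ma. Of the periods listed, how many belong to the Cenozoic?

Periods inside 66–0 Ma: Paleogene, Neogene, Quaternary — 3 in total.

3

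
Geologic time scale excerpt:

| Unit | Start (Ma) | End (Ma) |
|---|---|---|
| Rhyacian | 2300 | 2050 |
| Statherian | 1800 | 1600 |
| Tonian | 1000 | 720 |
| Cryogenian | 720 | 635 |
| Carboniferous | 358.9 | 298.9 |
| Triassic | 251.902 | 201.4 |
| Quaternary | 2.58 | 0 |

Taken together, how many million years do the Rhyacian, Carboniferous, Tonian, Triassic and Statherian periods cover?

Each duration: Rhyacian = 250; Carboniferous = 60; Tonian = 280; Triassic = 50.502; Statherian = 200.
Sum: 250 + 60 + 280 + 50.502 + 200 = 840.502 Myr.

840.502 million years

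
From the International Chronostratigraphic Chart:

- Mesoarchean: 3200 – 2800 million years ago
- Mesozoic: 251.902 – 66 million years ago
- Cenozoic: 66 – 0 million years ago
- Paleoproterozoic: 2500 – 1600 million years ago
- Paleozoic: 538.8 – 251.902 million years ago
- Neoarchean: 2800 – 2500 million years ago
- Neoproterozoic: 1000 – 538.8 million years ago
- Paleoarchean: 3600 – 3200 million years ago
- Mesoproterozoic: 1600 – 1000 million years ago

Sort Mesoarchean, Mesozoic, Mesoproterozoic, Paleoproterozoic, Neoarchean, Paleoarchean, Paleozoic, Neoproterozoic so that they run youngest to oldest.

Mesozoic → Paleozoic → Neoproterozoic → Mesoproterozoic → Paleoproterozoic → Neoarchean → Mesoarchean → Paleoarchean

Read off each span (Ma): Mesoarchean 3200–2800; Mesozoic 251.902–66; Mesoproterozoic 1600–1000; Paleoproterozoic 2500–1600; Neoarchean 2800–2500; Paleoarchean 3600–3200; Paleozoic 538.8–251.902; Neoproterozoic 1000–538.8.
Larger Ma is older, so oldest→youngest is Paleoarchean, Mesoarchean, Neoarchean, Paleoproterozoic, Mesoproterozoic, Neoproterozoic, Paleozoic, Mesozoic; reverse it for youngest→oldest.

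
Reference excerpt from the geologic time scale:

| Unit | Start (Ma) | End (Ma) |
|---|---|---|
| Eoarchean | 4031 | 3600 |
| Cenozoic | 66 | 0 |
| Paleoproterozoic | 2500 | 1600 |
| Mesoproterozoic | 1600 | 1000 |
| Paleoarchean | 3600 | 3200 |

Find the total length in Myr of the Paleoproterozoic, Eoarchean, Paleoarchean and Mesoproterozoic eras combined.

2331 million years

Duration is start − end for each: (2500 − 1600) + (4031 − 3600) + (3600 − 3200) + (1600 − 1000).
That is 900 + 431 + 400 + 600, which totals 2331 million years.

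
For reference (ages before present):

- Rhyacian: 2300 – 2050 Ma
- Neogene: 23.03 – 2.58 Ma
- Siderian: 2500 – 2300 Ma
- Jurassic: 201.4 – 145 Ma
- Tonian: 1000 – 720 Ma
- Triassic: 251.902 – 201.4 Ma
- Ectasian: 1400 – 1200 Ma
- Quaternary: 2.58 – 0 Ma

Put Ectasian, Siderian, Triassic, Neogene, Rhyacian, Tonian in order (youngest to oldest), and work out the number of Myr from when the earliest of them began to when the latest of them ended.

From the excerpt: Ectasian 1400–1200; Siderian 2500–2300; Triassic 251.902–201.4; Neogene 23.03–2.58; Rhyacian 2300–2050; Tonian 1000–720 (Ma).
Larger Ma is earlier, so the oldest is Siderian and the youngest is Neogene; youngest to oldest: Neogene, Triassic, Tonian, Ectasian, Rhyacian, Siderian.
Oldest start 2500 minus youngest end 2.58 gives 2497.42 Myr overall.

Neogene, Triassic, Tonian, Ectasian, Rhyacian, Siderian; total span 2497.42 Myr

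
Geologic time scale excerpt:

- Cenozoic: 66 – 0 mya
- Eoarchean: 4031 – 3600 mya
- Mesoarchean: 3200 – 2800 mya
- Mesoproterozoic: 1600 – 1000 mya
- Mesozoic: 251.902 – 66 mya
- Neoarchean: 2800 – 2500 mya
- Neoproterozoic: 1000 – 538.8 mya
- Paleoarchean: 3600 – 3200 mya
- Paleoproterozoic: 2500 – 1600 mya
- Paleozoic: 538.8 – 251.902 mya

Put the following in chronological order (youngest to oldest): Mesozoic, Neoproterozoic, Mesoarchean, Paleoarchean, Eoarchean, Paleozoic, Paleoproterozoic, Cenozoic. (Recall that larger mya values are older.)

Cenozoic, Mesozoic, Paleozoic, Neoproterozoic, Paleoproterozoic, Mesoarchean, Paleoarchean, Eoarchean

The oldest of these is Eoarchean (starts 4031 Ma) and the youngest is Cenozoic (ends 0 Ma).
In between, by decreasing start age: Paleoarchean (3600), Mesoarchean (3200), Paleoproterozoic (2500), Neoproterozoic (1000), Paleozoic (538.8), Mesozoic (251.902).
Listing youngest first means reversing that sequence.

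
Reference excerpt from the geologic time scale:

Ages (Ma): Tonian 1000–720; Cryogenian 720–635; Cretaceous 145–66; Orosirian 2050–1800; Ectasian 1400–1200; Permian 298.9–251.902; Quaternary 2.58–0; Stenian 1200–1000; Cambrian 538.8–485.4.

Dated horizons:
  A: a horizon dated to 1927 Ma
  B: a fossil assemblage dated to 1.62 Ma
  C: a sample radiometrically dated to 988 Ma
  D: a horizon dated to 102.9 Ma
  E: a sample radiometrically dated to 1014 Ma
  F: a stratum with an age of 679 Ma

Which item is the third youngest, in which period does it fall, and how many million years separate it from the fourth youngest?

Smaller Ma means younger, so youngest first: B 1.62 < D 102.9 < F 679 < C 988 < E 1014 < A 1927.
Counting 3 along gives F (679 Ma); the excerpt puts that inside the Cryogenian, 720–635 Ma.
Next in line is C (988 Ma), and 988 − 679 = 309 Myr.

F, in the Cryogenian; 309 million years to C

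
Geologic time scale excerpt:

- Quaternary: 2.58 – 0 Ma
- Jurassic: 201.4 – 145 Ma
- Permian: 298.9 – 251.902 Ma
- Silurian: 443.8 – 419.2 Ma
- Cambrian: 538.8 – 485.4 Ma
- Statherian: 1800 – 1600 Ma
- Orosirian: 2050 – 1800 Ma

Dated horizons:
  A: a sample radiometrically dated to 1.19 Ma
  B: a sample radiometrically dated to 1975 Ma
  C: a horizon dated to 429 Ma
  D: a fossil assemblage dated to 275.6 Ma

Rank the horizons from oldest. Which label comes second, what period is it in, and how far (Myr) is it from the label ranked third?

Larger Ma means older, so oldest first: B 1975 > C 429 > D 275.6 > A 1.19.
Counting 2 along gives C (429 Ma); the excerpt puts that inside the Silurian, 443.8–419.2 Ma.
Next in line is D (275.6 Ma), and 429 − 275.6 = 153.4 Myr.

C, in the Silurian; 153.4 million years to D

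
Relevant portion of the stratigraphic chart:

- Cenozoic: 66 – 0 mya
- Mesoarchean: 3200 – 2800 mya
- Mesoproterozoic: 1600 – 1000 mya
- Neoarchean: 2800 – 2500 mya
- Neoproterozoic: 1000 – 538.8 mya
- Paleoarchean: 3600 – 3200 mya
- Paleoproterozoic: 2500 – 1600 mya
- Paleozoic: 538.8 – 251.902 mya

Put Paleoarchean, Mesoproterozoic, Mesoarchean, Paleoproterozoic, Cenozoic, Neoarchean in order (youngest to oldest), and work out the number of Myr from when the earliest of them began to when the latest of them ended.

Cenozoic, Mesoproterozoic, Paleoproterozoic, Neoarchean, Mesoarchean, Paleoarchean; total span 3600 Myr

From the excerpt: Paleoarchean 3600–3200; Mesoproterozoic 1600–1000; Mesoarchean 3200–2800; Paleoproterozoic 2500–1600; Cenozoic 66–0; Neoarchean 2800–2500 (Ma).
Larger Ma is earlier, so the oldest is Paleoarchean and the youngest is Cenozoic; youngest to oldest: Cenozoic, Mesoproterozoic, Paleoproterozoic, Neoarchean, Mesoarchean, Paleoarchean.
Oldest start 3600 minus youngest end 0 gives 3600 Myr overall.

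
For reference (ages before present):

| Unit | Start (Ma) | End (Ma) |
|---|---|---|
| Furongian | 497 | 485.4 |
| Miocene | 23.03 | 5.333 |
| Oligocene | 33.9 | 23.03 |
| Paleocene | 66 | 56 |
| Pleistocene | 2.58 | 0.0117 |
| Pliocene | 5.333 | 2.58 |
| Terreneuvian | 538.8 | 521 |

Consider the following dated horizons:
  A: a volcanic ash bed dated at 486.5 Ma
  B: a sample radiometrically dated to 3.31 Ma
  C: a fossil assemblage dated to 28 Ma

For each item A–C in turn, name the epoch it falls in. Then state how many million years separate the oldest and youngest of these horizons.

A — Furongian; B — Pliocene; C — Oligocene; span 483.19 million years

Match each age against the start–end ranges in the excerpt: A = 486.5 Ma → Furongian (497–485.4); B = 3.31 Ma → Pliocene (5.333–2.58); C = 28 Ma → Oligocene (33.9–23.03).
The largest age is 486.5 Ma and the smallest is 3.31 Ma; their difference is 483.19 Myr.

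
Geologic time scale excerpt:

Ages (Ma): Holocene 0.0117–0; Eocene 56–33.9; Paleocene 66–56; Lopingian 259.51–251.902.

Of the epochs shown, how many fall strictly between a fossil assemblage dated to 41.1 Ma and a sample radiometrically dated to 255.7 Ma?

1

The older date is 255.7 Ma and the younger is 41.1 Ma.
Epochs with start < 255.7 and end > 41.1 Ma: Paleocene (66–56).
That is 1 complete epoch.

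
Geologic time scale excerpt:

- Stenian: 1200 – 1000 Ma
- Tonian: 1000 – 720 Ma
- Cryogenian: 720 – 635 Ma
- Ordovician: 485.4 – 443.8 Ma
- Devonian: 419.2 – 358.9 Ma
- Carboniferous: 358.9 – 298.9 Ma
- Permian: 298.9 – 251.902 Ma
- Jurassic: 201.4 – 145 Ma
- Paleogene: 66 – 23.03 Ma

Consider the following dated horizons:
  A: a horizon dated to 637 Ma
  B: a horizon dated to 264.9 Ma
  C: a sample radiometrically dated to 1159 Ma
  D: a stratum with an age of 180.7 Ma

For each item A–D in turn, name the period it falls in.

A — Cryogenian; B — Permian; C — Stenian; D — Jurassic

Match each age against the start–end ranges in the excerpt: A = 637 Ma → Cryogenian (720–635); B = 264.9 Ma → Permian (298.9–251.902); C = 1159 Ma → Stenian (1200–1000); D = 180.7 Ma → Jurassic (201.4–145).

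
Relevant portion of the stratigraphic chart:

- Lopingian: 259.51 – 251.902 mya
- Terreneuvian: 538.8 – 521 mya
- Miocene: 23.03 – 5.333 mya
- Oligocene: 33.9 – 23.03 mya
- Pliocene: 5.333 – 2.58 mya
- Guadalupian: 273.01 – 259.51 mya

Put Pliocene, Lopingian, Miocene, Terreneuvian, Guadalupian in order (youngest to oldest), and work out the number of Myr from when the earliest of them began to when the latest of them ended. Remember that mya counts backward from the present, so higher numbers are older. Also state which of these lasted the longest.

Pliocene → Miocene → Lopingian → Guadalupian → Terreneuvian; total span 536.22 Myr; longest is Terreneuvian

From the excerpt: Pliocene 5.333–2.58; Lopingian 259.51–251.902; Miocene 23.03–5.333; Terreneuvian 538.8–521; Guadalupian 273.01–259.51 (Ma).
Larger Ma is earlier, so the oldest is Terreneuvian and the youngest is Pliocene; youngest to oldest: Pliocene, Miocene, Lopingian, Guadalupian, Terreneuvian.
Oldest start 538.8 minus youngest end 2.58 gives 536.22 Myr overall.
Individual lengths (start − end): Lopingian 7.608; Pliocene 2.753; Terreneuvian 17.8; Miocene 17.697; Guadalupian 13.5. The largest is Terreneuvian at 17.8 Myr.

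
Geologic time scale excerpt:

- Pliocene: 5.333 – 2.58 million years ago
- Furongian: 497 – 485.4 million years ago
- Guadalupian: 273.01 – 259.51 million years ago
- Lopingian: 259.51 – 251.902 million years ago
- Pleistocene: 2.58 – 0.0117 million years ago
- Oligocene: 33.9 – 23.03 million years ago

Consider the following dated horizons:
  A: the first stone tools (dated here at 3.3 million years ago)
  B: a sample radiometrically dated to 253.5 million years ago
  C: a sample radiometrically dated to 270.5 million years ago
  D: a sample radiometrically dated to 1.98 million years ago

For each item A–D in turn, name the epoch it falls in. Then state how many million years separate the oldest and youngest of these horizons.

A: 3.3 Ma lies in 5.333–2.58 Ma, so Pliocene.
B: 253.5 Ma lies in 259.51–251.902 Ma, so Lopingian.
C: 270.5 Ma lies in 273.01–259.51 Ma, so Guadalupian.
D: 1.98 Ma lies in 2.58–0.0117 Ma, so Pleistocene.
Oldest = 270.5 Ma, youngest = 1.98 Ma → span 268.52 Myr.

A — Pliocene; B — Lopingian; C — Guadalupian; D — Pleistocene; span 268.52 million years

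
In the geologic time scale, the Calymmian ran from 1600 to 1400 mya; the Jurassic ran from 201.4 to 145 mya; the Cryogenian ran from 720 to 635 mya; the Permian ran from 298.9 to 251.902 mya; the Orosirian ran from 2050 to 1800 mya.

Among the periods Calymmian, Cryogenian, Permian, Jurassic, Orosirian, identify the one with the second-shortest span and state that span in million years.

Start − end for each: Calymmian 1600 − 1400 = 200; Cryogenian 720 − 635 = 85; Permian 298.9 − 251.902 = 46.998; Jurassic 201.4 − 145 = 56.4; Orosirian 2050 − 1800 = 250.
Ranking these from shortest: Permian < Jurassic < Cryogenian < Calymmian < Orosirian.
Position 2 in that ranking is Jurassic, which lasted 56.4 Myr.

Jurassic, 56.4 million years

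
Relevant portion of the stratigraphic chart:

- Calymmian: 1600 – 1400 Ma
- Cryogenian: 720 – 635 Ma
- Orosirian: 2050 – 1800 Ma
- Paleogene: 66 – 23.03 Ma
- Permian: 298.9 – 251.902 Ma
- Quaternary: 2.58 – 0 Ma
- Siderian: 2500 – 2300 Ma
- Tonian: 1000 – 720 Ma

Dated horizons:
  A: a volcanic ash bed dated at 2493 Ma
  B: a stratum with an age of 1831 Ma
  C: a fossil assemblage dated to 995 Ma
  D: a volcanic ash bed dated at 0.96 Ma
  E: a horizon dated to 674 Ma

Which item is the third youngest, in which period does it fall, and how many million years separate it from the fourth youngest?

Smaller Ma means younger, so youngest first: D 0.96 < E 674 < C 995 < B 1831 < A 2493.
Counting 3 along gives C (995 Ma); the excerpt puts that inside the Tonian, 1000–720 Ma.
Next in line is B (1831 Ma), and 1831 − 995 = 836 Myr.

C, in the Tonian; 836 million years to B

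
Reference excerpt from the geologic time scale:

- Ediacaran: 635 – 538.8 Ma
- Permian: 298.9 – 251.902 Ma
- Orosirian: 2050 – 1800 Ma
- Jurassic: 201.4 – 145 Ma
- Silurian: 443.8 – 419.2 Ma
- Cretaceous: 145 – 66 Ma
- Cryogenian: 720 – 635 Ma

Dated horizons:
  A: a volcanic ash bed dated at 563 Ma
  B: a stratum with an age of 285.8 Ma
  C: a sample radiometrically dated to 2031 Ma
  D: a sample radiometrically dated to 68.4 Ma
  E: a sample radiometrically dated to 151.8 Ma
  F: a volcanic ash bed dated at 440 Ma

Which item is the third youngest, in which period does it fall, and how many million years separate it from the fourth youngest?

B, in the Permian; 154.2 million years to F

Smaller Ma means younger, so youngest first: D 68.4 < E 151.8 < B 285.8 < F 440 < A 563 < C 2031.
Counting 3 along gives B (285.8 Ma); the excerpt puts that inside the Permian, 298.9–251.902 Ma.
Next in line is F (440 Ma), and 440 − 285.8 = 154.2 Myr.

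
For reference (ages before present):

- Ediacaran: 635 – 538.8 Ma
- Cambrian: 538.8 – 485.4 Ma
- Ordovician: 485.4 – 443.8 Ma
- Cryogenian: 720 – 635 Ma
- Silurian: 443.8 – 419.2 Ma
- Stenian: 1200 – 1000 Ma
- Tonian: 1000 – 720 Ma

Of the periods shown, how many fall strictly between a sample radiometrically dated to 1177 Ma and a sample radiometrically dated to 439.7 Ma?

The older date is 1177 Ma and the younger is 439.7 Ma.
Periods with start < 1177 and end > 439.7 Ma: Tonian (1000–720), Cryogenian (720–635), Ediacaran (635–538.8), Cambrian (538.8–485.4), Ordovician (485.4–443.8).
That is 5 complete periods.

5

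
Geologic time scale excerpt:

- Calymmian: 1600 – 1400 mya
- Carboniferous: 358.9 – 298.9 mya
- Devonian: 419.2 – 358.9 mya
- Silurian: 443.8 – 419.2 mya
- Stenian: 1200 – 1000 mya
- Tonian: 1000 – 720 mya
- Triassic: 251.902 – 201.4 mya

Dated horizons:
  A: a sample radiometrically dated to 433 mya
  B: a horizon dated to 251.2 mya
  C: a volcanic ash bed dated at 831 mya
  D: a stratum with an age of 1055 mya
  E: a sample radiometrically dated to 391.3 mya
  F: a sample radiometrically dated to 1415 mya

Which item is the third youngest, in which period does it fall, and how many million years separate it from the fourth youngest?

A, in the Silurian; 398 million years to C

Sorted youngest-first by Ma: B (251.2), E (391.3), A (433), C (831), D (1055), F (1415).
The third youngest is A at 433 Ma, which lies in 443.8–419.2 Ma: the Silurian.
The fourth youngest is C at 831 Ma; separation = |433 − 831| = 398 Myr.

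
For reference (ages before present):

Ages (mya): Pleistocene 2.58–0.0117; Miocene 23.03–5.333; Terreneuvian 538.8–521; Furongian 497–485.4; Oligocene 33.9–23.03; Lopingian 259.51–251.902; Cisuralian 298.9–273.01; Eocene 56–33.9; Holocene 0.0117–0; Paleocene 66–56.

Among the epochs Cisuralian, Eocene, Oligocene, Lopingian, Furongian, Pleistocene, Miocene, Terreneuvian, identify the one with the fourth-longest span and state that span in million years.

Miocene, 17.697 million years

Start − end for each: Cisuralian 298.9 − 273.01 = 25.89; Eocene 56 − 33.9 = 22.1; Oligocene 33.9 − 23.03 = 10.87; Lopingian 259.51 − 251.902 = 7.608; Furongian 497 − 485.4 = 11.6; Pleistocene 2.58 − 0.0117 = 2.5683; Miocene 23.03 − 5.333 = 17.697; Terreneuvian 538.8 − 521 = 17.8.
Ranking these from longest: Cisuralian > Eocene > Terreneuvian > Miocene > Furongian > Oligocene > Lopingian > Pleistocene.
Position 4 in that ranking is Miocene, which lasted 17.697 Myr.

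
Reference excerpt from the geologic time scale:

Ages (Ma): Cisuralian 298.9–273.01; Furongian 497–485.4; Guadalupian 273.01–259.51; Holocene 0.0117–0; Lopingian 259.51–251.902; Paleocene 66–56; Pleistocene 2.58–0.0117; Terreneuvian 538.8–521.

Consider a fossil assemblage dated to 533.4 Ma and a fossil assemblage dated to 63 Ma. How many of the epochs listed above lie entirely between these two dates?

4

533.4 Ma sits inside the Terreneuvian (538.8–521) and 63 Ma inside the Paleocene (66–56); neither of those is wholly between the two dates.
The listed epochs lying completely between them are Furongian, Cisuralian, Guadalupian, Lopingian — 4 in all.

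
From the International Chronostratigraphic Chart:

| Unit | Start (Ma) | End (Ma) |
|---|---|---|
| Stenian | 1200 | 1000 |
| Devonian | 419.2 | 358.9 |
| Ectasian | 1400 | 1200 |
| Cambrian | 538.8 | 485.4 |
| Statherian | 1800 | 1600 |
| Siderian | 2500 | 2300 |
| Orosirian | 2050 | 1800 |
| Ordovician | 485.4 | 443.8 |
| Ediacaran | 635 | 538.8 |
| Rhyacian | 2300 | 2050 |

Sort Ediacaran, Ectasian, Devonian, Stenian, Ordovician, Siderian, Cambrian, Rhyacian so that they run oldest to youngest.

Read off each span (Ma): Ediacaran 635–538.8; Ectasian 1400–1200; Devonian 419.2–358.9; Stenian 1200–1000; Ordovician 485.4–443.8; Siderian 2500–2300; Cambrian 538.8–485.4; Rhyacian 2300–2050.
Larger Ma is older, so oldest→youngest is Siderian, Rhyacian, Ectasian, Stenian, Ediacaran, Cambrian, Ordovician, Devonian.

Siderian → Rhyacian → Ectasian → Stenian → Ediacaran → Cambrian → Ordovician → Devonian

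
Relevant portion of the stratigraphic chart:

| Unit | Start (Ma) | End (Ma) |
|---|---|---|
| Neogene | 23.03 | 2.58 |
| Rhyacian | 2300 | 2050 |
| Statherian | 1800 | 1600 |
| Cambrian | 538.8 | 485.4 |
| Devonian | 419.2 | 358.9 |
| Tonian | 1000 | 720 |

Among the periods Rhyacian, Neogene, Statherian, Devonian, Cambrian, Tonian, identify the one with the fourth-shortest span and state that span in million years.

Statherian, 200 million years

Start − end for each: Rhyacian 2300 − 2050 = 250; Neogene 23.03 − 2.58 = 20.45; Statherian 1800 − 1600 = 200; Devonian 419.2 − 358.9 = 60.3; Cambrian 538.8 − 485.4 = 53.4; Tonian 1000 − 720 = 280.
Ranking these from shortest: Neogene < Cambrian < Devonian < Statherian < Rhyacian < Tonian.
Position 4 in that ranking is Statherian, which lasted 200 Myr.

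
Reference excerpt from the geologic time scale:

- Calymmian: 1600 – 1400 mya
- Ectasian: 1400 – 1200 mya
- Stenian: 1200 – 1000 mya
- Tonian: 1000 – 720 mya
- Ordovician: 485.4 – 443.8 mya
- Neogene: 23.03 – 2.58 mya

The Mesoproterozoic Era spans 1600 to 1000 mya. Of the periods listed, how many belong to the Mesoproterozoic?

3

Periods inside 1600–1000 Ma: Calymmian, Ectasian, Stenian — 3 in total.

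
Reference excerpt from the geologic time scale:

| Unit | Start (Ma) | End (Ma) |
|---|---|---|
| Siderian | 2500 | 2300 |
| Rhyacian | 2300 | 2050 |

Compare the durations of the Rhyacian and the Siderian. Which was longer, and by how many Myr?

Rhyacian: 2300 − 2050 = 250 Myr.
Siderian: 2500 − 2300 = 200 Myr.
Difference: 250 − 200 = 50 Myr, so the Rhyacian was longer.

Rhyacian, by 50 million years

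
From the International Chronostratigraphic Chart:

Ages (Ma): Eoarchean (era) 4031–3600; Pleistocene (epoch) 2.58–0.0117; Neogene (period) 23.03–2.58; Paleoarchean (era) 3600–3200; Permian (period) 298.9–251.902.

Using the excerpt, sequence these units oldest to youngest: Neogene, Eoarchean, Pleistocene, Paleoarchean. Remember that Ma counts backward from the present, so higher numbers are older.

The oldest of these is Eoarchean (starts 4031 Ma) and the youngest is Pleistocene (ends 0.0117 Ma).
In between, by decreasing start age: Paleoarchean (3600), Neogene (23.03).

Eoarchean, then Paleoarchean, then Neogene, then Pleistocene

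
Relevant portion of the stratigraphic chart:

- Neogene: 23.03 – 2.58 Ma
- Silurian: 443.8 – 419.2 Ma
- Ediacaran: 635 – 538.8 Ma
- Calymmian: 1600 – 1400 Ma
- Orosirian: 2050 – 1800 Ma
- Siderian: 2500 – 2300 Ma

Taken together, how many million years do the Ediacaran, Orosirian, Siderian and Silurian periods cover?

Each duration: Ediacaran = 96.2; Orosirian = 250; Siderian = 200; Silurian = 24.6.
Sum: 96.2 + 250 + 200 + 24.6 = 570.8 Myr.

570.8 million years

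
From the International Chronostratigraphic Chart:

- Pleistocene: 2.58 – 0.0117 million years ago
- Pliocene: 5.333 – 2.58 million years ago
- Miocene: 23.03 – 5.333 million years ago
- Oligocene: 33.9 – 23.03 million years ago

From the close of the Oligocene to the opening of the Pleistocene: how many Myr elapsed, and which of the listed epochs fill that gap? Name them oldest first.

20.45 million years; Miocene, Pliocene

The Oligocene closes at 23.03 Ma and the Pleistocene opens at 2.58 Ma, so the interval is 23.03 − 2.58 = 20.45 Myr.
An epoch fits inside if it starts at or after 23.03 Ma and ends at or before 2.58 Ma; oldest first that gives Miocene, Pliocene.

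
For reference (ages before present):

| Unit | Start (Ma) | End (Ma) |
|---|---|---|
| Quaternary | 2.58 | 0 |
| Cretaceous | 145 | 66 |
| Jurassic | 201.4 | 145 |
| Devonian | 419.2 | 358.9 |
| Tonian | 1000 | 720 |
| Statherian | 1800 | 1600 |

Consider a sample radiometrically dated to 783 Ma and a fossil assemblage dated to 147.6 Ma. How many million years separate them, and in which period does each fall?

Elapsed time: 783 − 147.6 = 635.4 Myr.
783 Ma lies within 1000–720 Ma: Tonian.
147.6 Ma lies within 201.4–145 Ma: Jurassic.

635.4 million years apart; the first in the Tonian, the second in the Jurassic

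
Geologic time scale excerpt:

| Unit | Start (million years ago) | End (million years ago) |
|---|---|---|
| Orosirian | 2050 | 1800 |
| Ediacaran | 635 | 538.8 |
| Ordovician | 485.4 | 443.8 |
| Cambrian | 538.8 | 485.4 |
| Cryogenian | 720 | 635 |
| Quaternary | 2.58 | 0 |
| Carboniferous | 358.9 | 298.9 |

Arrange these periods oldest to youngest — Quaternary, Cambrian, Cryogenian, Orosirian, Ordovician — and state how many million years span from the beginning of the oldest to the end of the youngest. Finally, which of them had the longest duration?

Orosirian, Cryogenian, Cambrian, Ordovician, Quaternary; total span 2050 Myr; longest is Orosirian

From the excerpt: Quaternary 2.58–0; Cambrian 538.8–485.4; Cryogenian 720–635; Orosirian 2050–1800; Ordovician 485.4–443.8 (Ma).
Larger Ma is earlier, so the oldest is Orosirian and the youngest is Quaternary; oldest to youngest: Orosirian, Cryogenian, Cambrian, Ordovician, Quaternary.
Oldest start 2050 minus youngest end 0 gives 2050 Myr overall.
Individual lengths (start − end): Quaternary 2.58; Cryogenian 85; Orosirian 250; Cambrian 53.4; Ordovician 41.6. The largest is Orosirian at 250 Myr.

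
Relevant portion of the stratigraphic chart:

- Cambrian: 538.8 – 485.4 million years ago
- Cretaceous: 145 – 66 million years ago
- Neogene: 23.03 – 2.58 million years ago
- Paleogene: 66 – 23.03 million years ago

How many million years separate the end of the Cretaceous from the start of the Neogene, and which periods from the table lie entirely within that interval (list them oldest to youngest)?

End of Cretaceous = 66 Ma; start of Neogene = 23.03 Ma.
Gap = 66 − 23.03 = 42.97 Myr.
Periods wholly inside 66–23.03 Ma: Paleogene (66–23.03).

42.97 million years; Paleogene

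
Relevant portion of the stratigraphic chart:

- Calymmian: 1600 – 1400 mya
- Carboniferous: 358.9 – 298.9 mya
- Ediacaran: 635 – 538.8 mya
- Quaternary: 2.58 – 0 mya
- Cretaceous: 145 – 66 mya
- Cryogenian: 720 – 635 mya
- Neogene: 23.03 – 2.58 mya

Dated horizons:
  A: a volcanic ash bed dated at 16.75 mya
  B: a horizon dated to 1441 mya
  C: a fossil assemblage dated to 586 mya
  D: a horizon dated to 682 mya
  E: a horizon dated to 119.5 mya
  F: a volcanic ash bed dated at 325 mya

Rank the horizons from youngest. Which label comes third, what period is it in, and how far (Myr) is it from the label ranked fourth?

F, in the Carboniferous; 261 million years to C

Sorted youngest-first by Ma: A (16.75), E (119.5), F (325), C (586), D (682), B (1441).
The third youngest is F at 325 Ma, which lies in 358.9–298.9 Ma: the Carboniferous.
The fourth youngest is C at 586 Ma; separation = |325 − 586| = 261 Myr.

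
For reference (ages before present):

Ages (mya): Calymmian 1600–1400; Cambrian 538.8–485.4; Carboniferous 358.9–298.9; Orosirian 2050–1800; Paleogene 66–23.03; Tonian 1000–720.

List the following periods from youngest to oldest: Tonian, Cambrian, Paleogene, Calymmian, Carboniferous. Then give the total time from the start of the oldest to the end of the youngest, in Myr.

From the excerpt: Tonian 1000–720; Cambrian 538.8–485.4; Paleogene 66–23.03; Calymmian 1600–1400; Carboniferous 358.9–298.9 (Ma).
Larger Ma is earlier, so the oldest is Calymmian and the youngest is Paleogene; youngest to oldest: Paleogene, Carboniferous, Cambrian, Tonian, Calymmian.
Oldest start 1600 minus youngest end 23.03 gives 1576.97 Myr overall.

Paleogene, Carboniferous, Cambrian, Tonian, Calymmian; total span 1576.97 Myr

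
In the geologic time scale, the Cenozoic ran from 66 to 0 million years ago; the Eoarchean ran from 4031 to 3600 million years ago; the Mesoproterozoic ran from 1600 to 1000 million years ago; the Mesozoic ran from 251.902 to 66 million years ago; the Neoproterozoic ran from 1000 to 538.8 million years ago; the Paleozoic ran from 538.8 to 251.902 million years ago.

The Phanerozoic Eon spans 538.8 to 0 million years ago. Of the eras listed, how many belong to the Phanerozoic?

Eras inside 538.8–0 Ma: Paleozoic, Mesozoic, Cenozoic — 3 in total.

3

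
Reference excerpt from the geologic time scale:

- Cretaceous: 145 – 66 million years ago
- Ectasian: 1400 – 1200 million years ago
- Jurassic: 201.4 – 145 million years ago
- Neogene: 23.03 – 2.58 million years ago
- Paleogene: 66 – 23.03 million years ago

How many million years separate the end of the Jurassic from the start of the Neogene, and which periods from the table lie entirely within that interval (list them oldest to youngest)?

121.97 million years; Cretaceous, Paleogene

The Jurassic closes at 145 Ma and the Neogene opens at 23.03 Ma, so the interval is 145 − 23.03 = 121.97 Myr.
A period fits inside if it starts at or after 145 Ma and ends at or before 23.03 Ma; oldest first that gives Cretaceous, Paleogene.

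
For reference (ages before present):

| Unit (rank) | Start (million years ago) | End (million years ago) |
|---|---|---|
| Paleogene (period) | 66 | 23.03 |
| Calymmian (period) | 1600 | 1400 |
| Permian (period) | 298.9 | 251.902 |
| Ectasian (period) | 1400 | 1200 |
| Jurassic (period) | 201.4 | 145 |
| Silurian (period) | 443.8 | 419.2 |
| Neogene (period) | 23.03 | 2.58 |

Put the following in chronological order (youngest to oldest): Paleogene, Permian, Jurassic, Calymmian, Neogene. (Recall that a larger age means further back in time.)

The oldest of these is Calymmian (starts 1600 Ma) and the youngest is Neogene (ends 2.58 Ma).
In between, by decreasing start age: Permian (298.9), Jurassic (201.4), Paleogene (66).
Listing youngest first means reversing that sequence.

Neogene, Paleogene, Jurassic, Permian, Calymmian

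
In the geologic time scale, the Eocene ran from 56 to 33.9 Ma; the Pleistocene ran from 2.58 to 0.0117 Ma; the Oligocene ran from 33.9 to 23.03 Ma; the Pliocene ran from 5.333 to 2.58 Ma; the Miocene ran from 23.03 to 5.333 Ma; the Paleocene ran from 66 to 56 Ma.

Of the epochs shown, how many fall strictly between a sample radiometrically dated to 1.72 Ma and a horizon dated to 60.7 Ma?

4

60.7 Ma sits inside the Paleocene (66–56) and 1.72 Ma inside the Pleistocene (2.58–0.0117); neither of those is wholly between the two dates.
The listed epochs lying completely between them are Eocene, Oligocene, Miocene, Pliocene — 4 in all.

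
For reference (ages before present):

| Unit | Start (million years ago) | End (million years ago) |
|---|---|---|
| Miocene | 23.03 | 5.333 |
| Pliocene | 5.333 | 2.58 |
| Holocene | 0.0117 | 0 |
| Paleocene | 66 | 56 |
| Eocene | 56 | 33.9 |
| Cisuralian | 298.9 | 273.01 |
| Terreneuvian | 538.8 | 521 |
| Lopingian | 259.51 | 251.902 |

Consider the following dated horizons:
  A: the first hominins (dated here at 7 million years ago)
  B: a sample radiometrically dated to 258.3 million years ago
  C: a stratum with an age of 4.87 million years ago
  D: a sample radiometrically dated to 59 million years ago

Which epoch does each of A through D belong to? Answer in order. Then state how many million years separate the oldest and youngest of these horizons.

A — Miocene; B — Lopingian; C — Pliocene; D — Paleocene; span 253.43 million years

A: 7 Ma lies in 23.03–5.333 Ma, so Miocene.
B: 258.3 Ma lies in 259.51–251.902 Ma, so Lopingian.
C: 4.87 Ma lies in 5.333–2.58 Ma, so Pliocene.
D: 59 Ma lies in 66–56 Ma, so Paleocene.
Oldest = 258.3 Ma, youngest = 4.87 Ma → span 253.43 Myr.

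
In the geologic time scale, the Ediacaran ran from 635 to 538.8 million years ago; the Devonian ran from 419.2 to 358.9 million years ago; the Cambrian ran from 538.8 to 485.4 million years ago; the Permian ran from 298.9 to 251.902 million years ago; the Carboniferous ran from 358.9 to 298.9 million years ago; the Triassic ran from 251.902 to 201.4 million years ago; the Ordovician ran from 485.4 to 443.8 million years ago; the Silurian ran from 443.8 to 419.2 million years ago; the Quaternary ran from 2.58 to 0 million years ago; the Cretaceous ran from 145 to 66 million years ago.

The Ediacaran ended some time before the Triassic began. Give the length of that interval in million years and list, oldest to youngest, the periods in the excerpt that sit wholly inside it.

286.898 million years; Cambrian, Ordovician, Silurian, Devonian, Carboniferous, Permian

End of Ediacaran = 538.8 Ma; start of Triassic = 251.902 Ma.
Gap = 538.8 − 251.902 = 286.898 Myr.
Periods wholly inside 538.8–251.902 Ma: Cambrian (538.8–485.4), Ordovician (485.4–443.8), Silurian (443.8–419.2), Devonian (419.2–358.9), Carboniferous (358.9–298.9), Permian (298.9–251.902).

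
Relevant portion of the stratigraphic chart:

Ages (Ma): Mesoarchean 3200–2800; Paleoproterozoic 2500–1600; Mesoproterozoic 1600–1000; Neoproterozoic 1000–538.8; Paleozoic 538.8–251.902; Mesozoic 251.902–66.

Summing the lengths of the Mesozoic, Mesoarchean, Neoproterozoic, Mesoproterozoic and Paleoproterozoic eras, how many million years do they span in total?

2547.102 million years

Duration is start − end for each: (251.902 − 66) + (3200 − 2800) + (1000 − 538.8) + (1600 − 1000) + (2500 − 1600).
That is 185.902 + 400 + 461.2 + 600 + 900, which totals 2547.102 million years.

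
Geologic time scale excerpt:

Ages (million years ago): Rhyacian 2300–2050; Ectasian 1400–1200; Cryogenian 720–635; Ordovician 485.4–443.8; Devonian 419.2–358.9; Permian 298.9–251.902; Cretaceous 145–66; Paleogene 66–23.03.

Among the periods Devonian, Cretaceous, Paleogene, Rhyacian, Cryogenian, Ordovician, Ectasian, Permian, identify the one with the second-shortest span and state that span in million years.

Start − end for each: Devonian 419.2 − 358.9 = 60.3; Cretaceous 145 − 66 = 79; Paleogene 66 − 23.03 = 42.97; Rhyacian 2300 − 2050 = 250; Cryogenian 720 − 635 = 85; Ordovician 485.4 − 443.8 = 41.6; Ectasian 1400 − 1200 = 200; Permian 298.9 − 251.902 = 46.998.
Ranking these from shortest: Ordovician < Paleogene < Permian < Devonian < Cretaceous < Cryogenian < Ectasian < Rhyacian.
Position 2 in that ranking is Paleogene, which lasted 42.97 Myr.

Paleogene, 42.97 million years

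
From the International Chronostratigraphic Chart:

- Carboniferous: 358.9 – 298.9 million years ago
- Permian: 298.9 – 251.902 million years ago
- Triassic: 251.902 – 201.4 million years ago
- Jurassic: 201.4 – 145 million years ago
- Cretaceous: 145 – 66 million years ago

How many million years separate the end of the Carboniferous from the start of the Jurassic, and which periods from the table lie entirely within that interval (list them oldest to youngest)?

The Carboniferous closes at 298.9 Ma and the Jurassic opens at 201.4 Ma, so the interval is 298.9 − 201.4 = 97.5 Myr.
A period fits inside if it starts at or after 298.9 Ma and ends at or before 201.4 Ma; oldest first that gives Permian, Triassic.

97.5 million years; Permian, Triassic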